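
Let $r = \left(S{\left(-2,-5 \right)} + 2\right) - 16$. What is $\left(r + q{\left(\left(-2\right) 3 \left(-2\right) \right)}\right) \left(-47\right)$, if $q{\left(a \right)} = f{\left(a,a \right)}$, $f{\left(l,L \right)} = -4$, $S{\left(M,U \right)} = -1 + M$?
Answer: $987$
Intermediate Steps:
$q{\left(a \right)} = -4$
$r = -17$ ($r = \left(\left(-1 - 2\right) + 2\right) - 16 = \left(-3 + 2\right) - 16 = -1 - 16 = -17$)
$\left(r + q{\left(\left(-2\right) 3 \left(-2\right) \right)}\right) \left(-47\right) = \left(-17 - 4\right) \left(-47\right) = \left(-21\right) \left(-47\right) = 987$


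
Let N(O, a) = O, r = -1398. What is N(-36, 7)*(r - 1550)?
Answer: 106128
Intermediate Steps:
N(-36, 7)*(r - 1550) = -36*(-1398 - 1550) = -36*(-2948) = 106128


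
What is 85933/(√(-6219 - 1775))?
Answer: -85933*I*√7994/7994 ≈ -961.12*I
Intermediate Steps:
85933/(√(-6219 - 1775)) = 85933/(√(-7994)) = 85933/((I*√7994)) = 85933*(-I*√7994/7994) = -85933*I*√7994/7994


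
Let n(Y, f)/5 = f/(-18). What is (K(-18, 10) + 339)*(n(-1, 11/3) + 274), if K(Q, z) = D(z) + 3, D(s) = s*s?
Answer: 3257761/27 ≈ 1.2066e+5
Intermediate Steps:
D(s) = s**2
K(Q, z) = 3 + z**2 (K(Q, z) = z**2 + 3 = 3 + z**2)
n(Y, f) = -5*f/18 (n(Y, f) = 5*(f/(-18)) = 5*(f*(-1/18)) = 5*(-f/18) = -5*f/18)
(K(-18, 10) + 339)*(n(-1, 11/3) + 274) = ((3 + 10**2) + 339)*(-55/(18*3) + 274) = ((3 + 100) + 339)*(-55/(18*3) + 274) = (103 + 339)*(-5/18*11/3 + 274) = 442*(-55/54 + 274) = 442*(14741/54) = 3257761/27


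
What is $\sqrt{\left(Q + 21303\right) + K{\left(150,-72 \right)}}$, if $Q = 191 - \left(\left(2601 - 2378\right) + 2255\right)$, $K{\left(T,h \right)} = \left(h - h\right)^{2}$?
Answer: $2 \sqrt{4754} \approx 137.9$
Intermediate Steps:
$K{\left(T,h \right)} = 0$ ($K{\left(T,h \right)} = 0^{2} = 0$)
$Q = -2287$ ($Q = 191 - \left(223 + 2255\right) = 191 - 2478 = -2287$)
$\sqrt{\left(Q + 21303\right) + K{\left(150,-72 \right)}} = \sqrt{\left(-2287 + 21303\right) + 0} = \sqrt{19016 + 0} = \sqrt{19016} = 2 \sqrt{4754}$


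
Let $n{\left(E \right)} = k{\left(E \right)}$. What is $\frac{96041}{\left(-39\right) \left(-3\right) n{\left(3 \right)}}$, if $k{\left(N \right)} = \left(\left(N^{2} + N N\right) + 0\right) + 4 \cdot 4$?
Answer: $\frac{96041}{3978} \approx 24.143$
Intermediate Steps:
$k{\left(N \right)} = 16 + 2 N^{2}$ ($k{\left(N \right)} = \left(\left(N^{2} + N^{2}\right) + 0\right) + 16 = \left(2 N^{2} + 0\right) + 16 = 2 N^{2} + 16 = 16 + 2 N^{2}$)
$n{\left(E \right)} = 16 + 2 E^{2}$
$\frac{96041}{\left(-39\right) \left(-3\right) n{\left(3 \right)}} = \frac{96041}{\left(-39\right) \left(-3\right) \left(16 + 2 \cdot 3^{2}\right)} = \frac{96041}{117 \left(16 + 2 \cdot 9\right)} = \frac{96041}{117 \left(16 + 18\right)} = \frac{96041}{117 \cdot 34} = \frac{96041}{3978}$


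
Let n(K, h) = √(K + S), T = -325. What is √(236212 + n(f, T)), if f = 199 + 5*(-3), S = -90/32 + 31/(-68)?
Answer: √(273061072 + 17*√835703)/34 ≈ 486.03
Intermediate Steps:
S = -889/272 (S = -90*1/32 + 31*(-1/68) = -45/16 - 31/68 = -889/272 ≈ -3.2684)
f = 184 (f = 199 - 15 = 184)
n(K, h) = √(-889/272 + K) (n(K, h) = √(K - 889/272) = √(-889/272 + K))
√(236212 + n(f, T)) = √(236212 + √(-15113 + 4624*184)/68) = √(236212 + √(-15113 + 850816)/68) = √(236212 + √835703/68)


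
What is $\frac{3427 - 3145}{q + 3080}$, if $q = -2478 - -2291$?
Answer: $\frac{282}{2893} \approx 0.097477$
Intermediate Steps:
$q = -187$ ($q = -2478 + 2291 = -187$)
$\frac{3427 - 3145}{q + 3080} = \frac{3427 - 3145}{-187 + 3080} = \frac{282}{2893}$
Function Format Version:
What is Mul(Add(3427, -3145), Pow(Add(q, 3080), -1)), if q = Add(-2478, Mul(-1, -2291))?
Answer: Rational(282, 2893) ≈ 0.097477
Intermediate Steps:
q = -187 (q = Add(-2478, 2291) = -187)
Mul(Add(3427, -3145), Pow(Add(q, 3080), -1)) = Mul(Add(3427, -3145), Pow(Add(-187, 3080), -1)) = Mul(282, Pow(2893, -1)) = Mul(282, Rational(1, 2893)) = Rational(282, 2893)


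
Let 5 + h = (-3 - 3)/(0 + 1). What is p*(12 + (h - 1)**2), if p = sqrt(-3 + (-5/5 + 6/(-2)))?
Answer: 156*I*sqrt(7) ≈ 412.74*I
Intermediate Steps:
h = -11 (h = -5 + (-3 - 3)/(0 + 1) = -5 - 6/1 = -5 - 6*1 = -5 - 6 = -11)
p = I*sqrt(7) (p = sqrt(-3 + (-5*1/5 + 6*(-1/2))) = sqrt(-3 + (-1 - 3)) = sqrt(-3 - 4) = sqrt(-7) = I*sqrt(7) ≈ 2.6458*I)
p*(12 + (h - 1)**2) = (I*sqrt(7))*(12 + (-11 - 1)**2) = (I*sqrt(7))*(12 + (-12)**2) = (I*sqrt(7))*(12 + 144) = (I*sqrt(7))*156 = 156*I*sqrt(7)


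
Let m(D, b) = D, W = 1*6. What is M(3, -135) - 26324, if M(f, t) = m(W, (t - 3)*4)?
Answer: -26318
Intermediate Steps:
W = 6
M(f, t) = 6
M(3, -135) - 26324 = 6 - 26324 = -26318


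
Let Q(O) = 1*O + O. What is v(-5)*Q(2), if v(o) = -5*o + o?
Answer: 80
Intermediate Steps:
Q(O) = 2*O (Q(O) = O + O = 2*O)
v(o) = -4*o
v(-5)*Q(2) = (-4*(-5))*(2*2) = 20*4 = 80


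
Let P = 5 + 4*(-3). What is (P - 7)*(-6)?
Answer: 84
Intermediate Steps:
P = -7 (P = 5 - 12 = -7)
(P - 7)*(-6) = (-7 - 7)*(-6) = -14*(-6) = 84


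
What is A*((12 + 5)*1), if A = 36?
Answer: 612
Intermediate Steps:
A*((12 + 5)*1) = 36*((12 + 5)*1) = 36*(17*1) = 36*17 = 612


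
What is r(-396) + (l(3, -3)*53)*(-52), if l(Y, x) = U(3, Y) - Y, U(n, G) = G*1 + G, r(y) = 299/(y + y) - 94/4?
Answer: -6567167/792 ≈ -8291.9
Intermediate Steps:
r(y) = -47/2 + 299/(2*y) (r(y) = 299/((2*y)) - 94*¼ = 299*(1/(2*y)) - 47/2 = 299/(2*y) - 47/2 = -47/2 + 299/(2*y))
U(n, G) = 2*G (U(n, G) = G + G = 2*G)
l(Y, x) = Y (l(Y, x) = 2*Y - Y = Y)
r(-396) + (l(3, -3)*53)*(-52) = (½)*(299 - 47*(-396))/(-396) + (3*53)*(-52) = (½)*(-1/396)*(299 + 18612) + 159*(-52) = (½)*(-1/396)*18911 - 8268 = -18911/792 - 8268 = -6567167/792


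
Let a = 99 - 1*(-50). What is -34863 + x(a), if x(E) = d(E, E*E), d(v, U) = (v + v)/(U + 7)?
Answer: -387118603/11104 ≈ -34863.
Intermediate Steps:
a = 149 (a = 99 + 50 = 149)
d(v, U) = 2*v/(7 + U) (d(v, U) = (2*v)/(7 + U) = 2*v/(7 + U))
x(E) = 2*E/(7 + E**2) (x(E) = 2*E/(7 + E*E) = 2*E/(7 + E**2))
-34863 + x(a) = -34863 + 2*149/(7 + 149**2) = -34863 + 2*149/(7 + 22201) = -34863 + 2*149/22208 = -34863 + 2*149*(1/22208) = -34863 + 149/11104 = -387118603/11104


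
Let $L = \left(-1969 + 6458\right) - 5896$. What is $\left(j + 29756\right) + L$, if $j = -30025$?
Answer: $-1676$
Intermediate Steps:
$L = -1407$ ($L = 4489 - 5896 = -1407$)
$\left(j + 29756\right) + L = \left(-30025 + 29756\right) - 1407 = -269 - 1407 = -1676$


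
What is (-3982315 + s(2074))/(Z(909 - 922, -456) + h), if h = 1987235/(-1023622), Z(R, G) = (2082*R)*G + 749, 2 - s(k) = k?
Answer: -1359502063238/4211468565785 ≈ -0.32281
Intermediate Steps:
s(k) = 2 - k
Z(R, G) = 749 + 2082*G*R (Z(R, G) = 2082*G*R + 749 = 749 + 2082*G*R)
h = -1987235/1023622 (h = 1987235*(-1/1023622) = -1987235/1023622 ≈ -1.9414)
(-3982315 + s(2074))/(Z(909 - 922, -456) + h) = (-3982315 + (2 - 1*2074))/((749 + 2082*(-456)*(909 - 922)) - 1987235/1023622) = (-3982315 + (2 - 2074))/((749 + 2082*(-456)*(-13)) - 1987235/1023622) = (-3982315 - 2072)/((749 + 12342096) - 1987235/1023622) = -3984387/(12342845 - 1987235/1023622) = -3984387/12634405697355/1023622 = -3984387*1023622/12634405697355 = -1359502063238/4211468565785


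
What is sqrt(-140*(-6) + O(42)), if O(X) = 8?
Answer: 4*sqrt(53) ≈ 29.120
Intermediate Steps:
sqrt(-140*(-6) + O(42)) = sqrt(-140*(-6) + 8) = sqrt(840 + 8) = sqrt(848) = 4*sqrt(53)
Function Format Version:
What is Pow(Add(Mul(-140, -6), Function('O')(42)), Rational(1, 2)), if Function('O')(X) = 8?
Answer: Mul(4, Pow(53, Rational(1, 2))) ≈ 29.120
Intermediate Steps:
Pow(Add(Mul(-140, -6), Function('O')(42)), Rational(1, 2)) = Pow(Add(Mul(-140, -6), 8), Rational(1, 2)) = Pow(Add(840, 8), Rational(1, 2)) = Pow(848, Rational(1, 2)) = Mul(4, Pow(53, Rational(1, 2)))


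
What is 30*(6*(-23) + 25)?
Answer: -3390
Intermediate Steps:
30*(6*(-23) + 25) = 30*(-138 + 25) = 30*(-113) = -3390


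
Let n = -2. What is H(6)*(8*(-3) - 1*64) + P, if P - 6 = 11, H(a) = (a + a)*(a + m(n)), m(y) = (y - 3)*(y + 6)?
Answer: 14801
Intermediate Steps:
m(y) = (-3 + y)*(6 + y)
H(a) = 2*a*(-20 + a) (H(a) = (a + a)*(a + (-18 + (-2)² + 3*(-2))) = (2*a)*(a + (-18 + 4 - 6)) = (2*a)*(a - 20) = (2*a)*(-20 + a) = 2*a*(-20 + a))
P = 17 (P = 6 + 11 = 17)
H(6)*(8*(-3) - 1*64) + P = (2*6*(-20 + 6))*(8*(-3) - 1*64) + 17 = (2*6*(-14))*(-24 - 64) + 17 = -168*(-88) + 17 = 14784 + 17 = 14801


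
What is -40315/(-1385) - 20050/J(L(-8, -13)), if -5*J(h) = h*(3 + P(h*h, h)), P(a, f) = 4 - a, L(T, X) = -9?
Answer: 16569604/92241 ≈ 179.63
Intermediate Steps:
J(h) = -h*(7 - h**2)/5 (J(h) = -h*(3 + (4 - h*h))/5 = -h*(3 + (4 - h**2))/5 = -h*(7 - h**2)/5)
-40315/(-1385) - 20050/J(L(-8, -13)) = -40315/(-1385) - 20050*(-5/(9*(-7 + (-9)**2))) = -40315*(-1/1385) - 20050*(-5/(9*(-7 + 81))) = 8063/277 - 20050/((1/5)*(-9)*74) = 8063/277 - 20050/(-666/5) = 8063/277 - 20050*(-5/666) = 8063/277 + 50125/333 = 16569604/92241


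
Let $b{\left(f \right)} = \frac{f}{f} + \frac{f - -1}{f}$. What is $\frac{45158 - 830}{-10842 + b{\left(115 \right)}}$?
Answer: $- \frac{1699240}{415533} \approx -4.0893$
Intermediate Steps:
$b{\left(f \right)} = 1 + \frac{1 + f}{f}$ ($b{\left(f \right)} = 1 + \frac{f + 1}{f} = 1 + \frac{1 + f}{f}$)
$\frac{45158 - 830}{-10842 + b{\left(115 \right)}} = \frac{45158 - 830}{-10842 + \left(2 + \frac{1}{115}\right)} = \frac{44328}{-10842 + \left(2 + \frac{1}{115}\right)} = \frac{44328}{-10842 + \frac{231}{115}} = \frac{44328}{- \frac{1246599}{115}} = 44328 \left(- \frac{115}{1246599}\right) = - \frac{1699240}{415533}$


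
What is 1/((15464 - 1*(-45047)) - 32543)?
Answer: 1/27968 ≈ 3.5755e-5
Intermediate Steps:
1/((15464 - 1*(-45047)) - 32543) = 1/((15464 + 45047) - 32543) = 1/(60511 - 32543) = 1/27968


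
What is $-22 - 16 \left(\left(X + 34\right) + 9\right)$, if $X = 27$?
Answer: $-1142$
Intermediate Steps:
$-22 - 16 \left(\left(X + 34\right) + 9\right) = -22 - 16 \left(\left(27 + 34\right) + 9\right) = -22 - 16 \left(61 + 9\right) = -22 - 1120 = -1142$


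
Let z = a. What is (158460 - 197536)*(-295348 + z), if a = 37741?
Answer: 10066251132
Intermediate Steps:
z = 37741
(158460 - 197536)*(-295348 + z) = (158460 - 197536)*(-295348 + 37741) = -39076*(-257607) = 10066251132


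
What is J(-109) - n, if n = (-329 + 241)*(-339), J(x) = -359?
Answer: -30191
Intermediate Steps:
n = 29832 (n = -88*(-339) = 29832)
J(-109) - n = -359 - 1*29832 = -359 - 29832 = -30191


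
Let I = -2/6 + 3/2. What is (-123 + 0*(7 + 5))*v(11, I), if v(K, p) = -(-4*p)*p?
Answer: -2009/3 ≈ -669.67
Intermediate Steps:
I = 7/6 (I = -2*⅙ + 3*(½) = -⅓ + 3/2 = 7/6 ≈ 1.1667)
v(K, p) = 4*p² (v(K, p) = -(-4)*p² = 4*p²)
(-123 + 0*(7 + 5))*v(11, I) = (-123 + 0*(7 + 5))*(4*(7/6)²) = (-123 + 0*12)*(4*(49/36)) = (-123 + 0)*(49/9) = -123*49/9 = -2009/3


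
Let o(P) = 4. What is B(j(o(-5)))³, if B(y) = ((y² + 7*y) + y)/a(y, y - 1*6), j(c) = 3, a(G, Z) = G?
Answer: 1331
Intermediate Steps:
B(y) = (y² + 8*y)/y (B(y) = ((y² + 7*y) + y)/y = (y² + 8*y)/y)
B(j(o(-5)))³ = (8 + 3)³ = 11³ = 1331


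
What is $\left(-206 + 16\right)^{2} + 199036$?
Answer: $235136$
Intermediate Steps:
$\left(-206 + 16\right)^{2} + 199036 = \left(-190\right)^{2} + 199036 = 36100 + 199036 = 235136$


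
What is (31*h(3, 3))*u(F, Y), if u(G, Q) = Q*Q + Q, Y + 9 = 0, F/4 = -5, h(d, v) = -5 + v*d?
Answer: 8928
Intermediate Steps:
h(d, v) = -5 + d*v
F = -20 (F = 4*(-5) = -20)
Y = -9 (Y = -9 + 0 = -9)
u(G, Q) = Q + Q² (u(G, Q) = Q² + Q = Q + Q²)
(31*h(3, 3))*u(F, Y) = (31*(-5 + 3*3))*(-9*(1 - 9)) = (31*(-5 + 9))*(-9*(-8)) = (31*4)*72 = 124*72 = 8928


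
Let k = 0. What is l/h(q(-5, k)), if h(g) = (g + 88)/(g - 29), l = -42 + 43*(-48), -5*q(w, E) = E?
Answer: 30537/44 ≈ 694.02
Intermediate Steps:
q(w, E) = -E/5
l = -2106 (l = -42 - 2064 = -2106)
h(g) = (88 + g)/(-29 + g)
l/h(q(-5, k)) = -2106*(-29 - ⅕*0)/(88 - ⅕*0) = -2106*(-29 + 0)/(88 + 0) = -2106/(88/(-29)) = -2106/((-1/29*88)) = -2106/(-88/29) = -2106*(-29/88) = 30537/44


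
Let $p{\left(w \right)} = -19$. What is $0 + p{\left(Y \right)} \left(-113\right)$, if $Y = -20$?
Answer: $2147$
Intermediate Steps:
$0 + p{\left(Y \right)} \left(-113\right) = 0 - -2147 = 0 + 2147 = 2147$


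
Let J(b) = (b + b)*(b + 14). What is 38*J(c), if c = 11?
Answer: 20900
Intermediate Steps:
J(b) = 2*b*(14 + b) (J(b) = (2*b)*(14 + b) = 2*b*(14 + b))
38*J(c) = 38*(2*11*(14 + 11)) = 38*(2*11*25) = 38*550 = 20900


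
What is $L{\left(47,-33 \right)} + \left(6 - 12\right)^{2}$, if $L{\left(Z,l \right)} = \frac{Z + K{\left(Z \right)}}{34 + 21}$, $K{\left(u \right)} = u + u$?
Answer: $\frac{2121}{55} \approx 38.564$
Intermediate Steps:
$K{\left(u \right)} = 2 u$
$L{\left(Z,l \right)} = \frac{3 Z}{55}$ ($L{\left(Z,l \right)} = \frac{Z + 2 Z}{34 + 21} = \frac{3 Z}{55}$)
$L{\left(47,-33 \right)} + \left(6 - 12\right)^{2} = \frac{3}{55} \cdot 47 + \left(6 - 12\right)^{2} = \frac{141}{55} + \left(-6\right)^{2} = \frac{141}{55} + 36 = \frac{2121}{55}$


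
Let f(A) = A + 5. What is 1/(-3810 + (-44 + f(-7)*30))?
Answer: -1/3914 ≈ -0.00025549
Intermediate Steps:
f(A) = 5 + A
1/(-3810 + (-44 + f(-7)*30)) = 1/(-3810 + (-44 + (5 - 7)*30)) = 1/(-3810 + (-44 - 2*30)) = 1/(-3810 + (-44 - 60)) = 1/(-3810 - 104) = 1/(-3914) = -1/3914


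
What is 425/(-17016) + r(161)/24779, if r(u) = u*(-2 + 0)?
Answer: -16010227/421639464 ≈ -0.037971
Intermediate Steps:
r(u) = -2*u (r(u) = u*(-2) = -2*u)
425/(-17016) + r(161)/24779 = 425/(-17016) - 2*161/24779 = 425*(-1/17016) - 322*1/24779 = -425/17016 - 322/24779 = -16010227/421639464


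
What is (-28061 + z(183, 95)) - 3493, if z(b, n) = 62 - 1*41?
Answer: -31533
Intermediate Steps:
z(b, n) = 21 (z(b, n) = 62 - 41 = 21)
(-28061 + z(183, 95)) - 3493 = (-28061 + 21) - 3493 = -28040 - 3493 = -31533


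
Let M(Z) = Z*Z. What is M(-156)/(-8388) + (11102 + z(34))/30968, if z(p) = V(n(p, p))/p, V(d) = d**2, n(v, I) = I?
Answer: -2292460/901943 ≈ -2.5417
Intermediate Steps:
z(p) = p (z(p) = p**2/p = p)
M(Z) = Z**2
M(-156)/(-8388) + (11102 + z(34))/30968 = (-156)**2/(-8388) + (11102 + 34)/30968 = 24336*(-1/8388) + 11136*(1/30968) = -676/233 + 1392/3871 = -2292460/901943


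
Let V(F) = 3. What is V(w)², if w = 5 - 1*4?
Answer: 9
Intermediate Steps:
w = 1 (w = 5 - 4 = 1)
V(w)² = 3² = 9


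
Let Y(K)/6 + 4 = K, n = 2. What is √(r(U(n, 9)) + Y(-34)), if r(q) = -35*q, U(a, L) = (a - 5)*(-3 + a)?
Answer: 3*I*√37 ≈ 18.248*I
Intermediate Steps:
Y(K) = -24 + 6*K
U(a, L) = (-5 + a)*(-3 + a)
√(r(U(n, 9)) + Y(-34)) = √(-35*(15 + 2² - 8*2) + (-24 + 6*(-34))) = √(-35*(15 + 4 - 16) + (-24 - 204)) = √(-35*3 - 228) = √(-105 - 228) = √(-333) = 3*I*√37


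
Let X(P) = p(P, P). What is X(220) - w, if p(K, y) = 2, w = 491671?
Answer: -491669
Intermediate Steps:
X(P) = 2
X(220) - w = 2 - 1*491671 = 2 - 491671 = -491669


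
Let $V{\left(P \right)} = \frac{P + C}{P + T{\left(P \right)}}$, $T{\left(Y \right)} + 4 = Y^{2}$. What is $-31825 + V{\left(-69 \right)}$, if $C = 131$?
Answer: $- \frac{74597769}{2344} \approx -31825.0$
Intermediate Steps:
$T{\left(Y \right)} = -4 + Y^{2}$
$V{\left(P \right)} = \frac{131 + P}{-4 + P + P^{2}}$ ($V{\left(P \right)} = \frac{P + 131}{P + \left(-4 + P^{2}\right)} = \frac{131 + P}{-4 + P + P^{2}}$)
$-31825 + V{\left(-69 \right)} = -31825 + \frac{131 - 69}{-4 - 69 + \left(-69\right)^{2}} = -31825 + \frac{1}{-4 - 69 + 4761} \cdot 62 = -31825 + \frac{1}{4688} \cdot 62 = -31825 + \frac{31}{2344} = - \frac{74597769}{2344}$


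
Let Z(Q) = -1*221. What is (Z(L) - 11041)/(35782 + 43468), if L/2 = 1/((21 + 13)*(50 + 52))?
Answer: -5631/39625 ≈ -0.14211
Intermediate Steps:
L = 1/1734 (L = 2/(((21 + 13)*(50 + 52))) = 2/((34*102)) = 2/3468 = 2*(1/3468) = 1/1734 ≈ 0.00057670)
Z(Q) = -221
(Z(L) - 11041)/(35782 + 43468) = (-221 - 11041)/(35782 + 43468) = -11262/79250 = -11262*1/79250 = -5631/39625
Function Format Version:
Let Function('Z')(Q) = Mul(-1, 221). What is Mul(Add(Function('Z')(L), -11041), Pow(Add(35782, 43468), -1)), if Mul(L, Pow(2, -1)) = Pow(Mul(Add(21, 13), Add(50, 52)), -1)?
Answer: Rational(-5631, 39625) ≈ -0.14211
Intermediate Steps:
L = Rational(1, 1734) (L = Mul(2, Pow(Mul(Add(21, 13), Add(50, 52)), -1)) = Mul(2, Pow(Mul(34, 102), -1)) = Mul(2, Pow(3468, -1)) = Mul(2, Rational(1, 3468)) = Rational(1, 1734) ≈ 0.00057670)
Function('Z')(Q) = -221
Mul(Add(Function('Z')(L), -11041), Pow(Add(35782, 43468), -1)) = Mul(Add(-221, -11041), Pow(Add(35782, 43468), -1)) = Mul(-11262, Pow(79250, -1)) = Mul(-11262, Rational(1, 79250)) = Rational(-5631, 39625)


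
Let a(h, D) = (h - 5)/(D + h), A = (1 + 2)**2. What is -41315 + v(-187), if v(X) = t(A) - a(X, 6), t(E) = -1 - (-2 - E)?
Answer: -7476397/181 ≈ -41306.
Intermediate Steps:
A = 9 (A = 3**2 = 9)
a(h, D) = (-5 + h)/(D + h)
t(E) = 1 + E (t(E) = -1 + (2 + E) = 1 + E)
v(X) = 10 - (-5 + X)/(6 + X) (v(X) = (1 + 9) - (-5 + X)/(6 + X) = 10 - (-5 + X)/(6 + X))
-41315 + v(-187) = -41315 + (65 + 9*(-187))/(6 - 187) = -41315 + (65 - 1683)/(-181) = -41315 - 1/181*(-1618) = -41315 + 1618/181 = -7476397/181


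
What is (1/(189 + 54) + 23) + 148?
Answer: 41554/243 ≈ 171.00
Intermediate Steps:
(1/(189 + 54) + 23) + 148 = (1/243 + 23) + 148 = 5590/243 + 148 = 41554/243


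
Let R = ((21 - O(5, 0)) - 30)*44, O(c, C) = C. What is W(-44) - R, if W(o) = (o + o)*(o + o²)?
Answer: -166100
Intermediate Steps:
W(o) = 2*o*(o + o²) (W(o) = (2*o)*(o + o²) = 2*o*(o + o²))
R = -396 (R = ((21 - 1*0) - 30)*44 = ((21 + 0) - 30)*44 = (21 - 30)*44 = -9*44 = -396)
W(-44) - R = 2*(-44)²*(1 - 44) - 1*(-396) = 2*1936*(-43) + 396 = -166496 + 396 = -166100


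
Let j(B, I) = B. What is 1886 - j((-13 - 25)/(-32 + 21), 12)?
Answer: 20708/11 ≈ 1882.5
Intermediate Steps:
1886 - j((-13 - 25)/(-32 + 21), 12) = 1886 - (-13 - 25)/(-32 + 21) = 1886 - (-38)/(-11) = 1886 - (-38)*(-1)/11 = 1886 - 1*38/11 = 1886 - 38/11 = 20708/11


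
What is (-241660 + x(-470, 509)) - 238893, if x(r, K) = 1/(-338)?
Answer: -162426915/338 ≈ -4.8055e+5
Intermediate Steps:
x(r, K) = -1/338
(-241660 + x(-470, 509)) - 238893 = (-241660 - 1/338) - 238893 = -81681081/338 - 238893 = -162426915/338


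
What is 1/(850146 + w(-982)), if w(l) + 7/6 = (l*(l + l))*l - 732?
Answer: -6/11358497539 ≈ -5.2824e-10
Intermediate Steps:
w(l) = -4399/6 + 2*l³ (w(l) = -7/6 + ((l*(l + l))*l - 732) = -7/6 + ((l*(2*l))*l - 732) = -7/6 + ((2*l²)*l - 732) = -7/6 + (2*l³ - 732) = -7/6 + (-732 + 2*l³) = -4399/6 + 2*l³)
1/(850146 + w(-982)) = 1/(850146 + (-4399/6 + 2*(-982)³)) = 1/(850146 + (-4399/6 + 2*(-946966168))) = 1/(850146 + (-4399/6 - 1893932336)) = 1/(850146 - 11363598415/6) = 1/(-11358497539/6) = -6/11358497539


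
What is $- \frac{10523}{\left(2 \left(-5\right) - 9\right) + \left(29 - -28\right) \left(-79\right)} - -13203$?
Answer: $\frac{3512617}{266} \approx 13205.0$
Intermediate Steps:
$- \frac{10523}{\left(2 \left(-5\right) - 9\right) + \left(29 - -28\right) \left(-79\right)} - -13203 = - \frac{10523}{\left(-10 - 9\right) + \left(29 + 28\right) \left(-79\right)} + 13203 = - \frac{10523}{\left(-10 - 9\right) + 57 \left(-79\right)} + 13203 = - \frac{10523}{-19 - 4503} + 13203 = - \frac{10523}{-4522} + 13203 = \left(-10523\right) \left(- \frac{1}{4522}\right) + 13203 = \frac{619}{266} + 13203 = \frac{3512617}{266}$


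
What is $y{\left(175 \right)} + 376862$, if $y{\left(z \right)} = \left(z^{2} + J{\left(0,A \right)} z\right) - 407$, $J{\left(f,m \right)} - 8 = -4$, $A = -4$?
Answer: $407780$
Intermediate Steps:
$J{\left(f,m \right)} = 4$ ($J{\left(f,m \right)} = 8 - 4 = 4$)
$y{\left(z \right)} = -407 + z^{2} + 4 z$ ($y{\left(z \right)} = \left(z^{2} + 4 z\right) - 407 = -407 + z^{2} + 4 z$)
$y{\left(175 \right)} + 376862 = \left(-407 + 175^{2} + 4 \cdot 175\right) + 376862 = \left(-407 + 30625 + 700\right) + 376862 = 30918 + 376862 = 407780$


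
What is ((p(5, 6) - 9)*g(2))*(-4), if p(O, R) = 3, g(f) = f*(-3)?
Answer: -144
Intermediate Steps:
g(f) = -3*f
((p(5, 6) - 9)*g(2))*(-4) = ((3 - 9)*(-3*2))*(-4) = -6*(-6)*(-4) = 36*(-4) = -144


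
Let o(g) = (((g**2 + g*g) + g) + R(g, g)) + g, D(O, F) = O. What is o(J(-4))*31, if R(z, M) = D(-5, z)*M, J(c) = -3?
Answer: 837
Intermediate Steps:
R(z, M) = -5*M
o(g) = -3*g + 2*g**2 (o(g) = (((g**2 + g*g) + g) - 5*g) + g = (((g**2 + g**2) + g) - 5*g) + g = ((2*g**2 + g) - 5*g) + g = ((g + 2*g**2) - 5*g) + g = (-4*g + 2*g**2) + g = -3*g + 2*g**2)
o(J(-4))*31 = -3*(-3 + 2*(-3))*31 = -3*(-3 - 6)*31 = -3*(-9)*31 = 27*31 = 837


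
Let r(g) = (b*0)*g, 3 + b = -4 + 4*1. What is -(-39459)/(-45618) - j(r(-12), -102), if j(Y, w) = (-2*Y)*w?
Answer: -13153/15206 ≈ -0.86499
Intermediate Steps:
b = -3 (b = -3 + (-4 + 4*1) = -3 + (-4 + 4) = -3 + 0 = -3)
r(g) = 0 (r(g) = (-3*0)*g = 0*g = 0)
j(Y, w) = -2*Y*w
-(-39459)/(-45618) - j(r(-12), -102) = -(-39459)/(-45618) - (-2)*0*(-102) = -(-39459)*(-1)/45618 - 1*0 = -1*13153/15206 + 0 = -13153/15206 + 0 = -13153/15206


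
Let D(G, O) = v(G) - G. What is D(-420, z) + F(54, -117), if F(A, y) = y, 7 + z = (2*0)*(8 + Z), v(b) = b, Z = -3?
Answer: -117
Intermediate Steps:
z = -7 (z = -7 + (2*0)*(8 - 3) = -7 + 0*5 = -7 + 0 = -7)
D(G, O) = 0 (D(G, O) = G - G = 0)
D(-420, z) + F(54, -117) = 0 - 117 = -117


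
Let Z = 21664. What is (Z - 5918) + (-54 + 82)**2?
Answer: 16530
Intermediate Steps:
(Z - 5918) + (-54 + 82)**2 = (21664 - 5918) + (-54 + 82)**2 = 15746 + 28**2 = 15746 + 784 = 16530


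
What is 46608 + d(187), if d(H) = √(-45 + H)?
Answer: 46608 + √142 ≈ 46620.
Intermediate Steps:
46608 + d(187) = 46608 + √(-45 + 187) = 46608 + √142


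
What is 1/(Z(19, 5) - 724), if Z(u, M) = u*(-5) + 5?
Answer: -1/814 ≈ -0.0012285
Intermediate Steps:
Z(u, M) = 5 - 5*u (Z(u, M) = -5*u + 5 = 5 - 5*u)
1/(Z(19, 5) - 724) = 1/((5 - 5*19) - 724) = 1/((5 - 95) - 724) = 1/(-90 - 724) = 1/(-814) = -1/814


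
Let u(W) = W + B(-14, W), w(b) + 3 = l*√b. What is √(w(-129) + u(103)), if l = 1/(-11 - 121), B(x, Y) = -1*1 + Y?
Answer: √(879912 - 33*I*√129)/66 ≈ 14.213 - 0.003027*I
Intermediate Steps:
B(x, Y) = -1 + Y
l = -1/132 (l = 1/(-132) = -1/132 ≈ -0.0075758)
w(b) = -3 - √b/132
u(W) = -1 + 2*W (u(W) = W + (-1 + W) = -1 + 2*W)
√(w(-129) + u(103)) = √((-3 - I*√129/132) + (-1 + 2*103)) = √((-3 - I*√129/132) + (-1 + 206)) = √((-3 - I*√129/132) + 205) = √(202 - I*√129/132)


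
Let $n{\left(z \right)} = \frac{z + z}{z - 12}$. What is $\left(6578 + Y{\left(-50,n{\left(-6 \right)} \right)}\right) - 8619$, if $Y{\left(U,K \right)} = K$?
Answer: $- \frac{6121}{3} \approx -2040.3$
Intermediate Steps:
$n{\left(z \right)} = \frac{2 z}{-12 + z}$
$\left(6578 + Y{\left(-50,n{\left(-6 \right)} \right)}\right) - 8619 = \left(6578 + 2 \left(-6\right) \frac{1}{-12 - 6}\right) - 8619 = \left(6578 + 2 \left(-6\right) \frac{1}{-18}\right) - 8619 = \left(6578 + 2 \left(-6\right) \left(- \frac{1}{18}\right)\right) - 8619 = \left(6578 + \frac{2}{3}\right) - 8619 = \frac{19736}{3} - 8619 = - \frac{6121}{3}$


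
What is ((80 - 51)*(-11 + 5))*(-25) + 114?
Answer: 4464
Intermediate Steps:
((80 - 51)*(-11 + 5))*(-25) + 114 = (29*(-6))*(-25) + 114 = -174*(-25) + 114 = 4350 + 114 = 4464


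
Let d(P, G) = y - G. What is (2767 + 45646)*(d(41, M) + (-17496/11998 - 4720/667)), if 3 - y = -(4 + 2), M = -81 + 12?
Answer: 13456576254314/4001333 ≈ 3.3630e+6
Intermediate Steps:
M = -69
y = 9 (y = 3 - (-1)*(4 + 2) = 3 - (-1)*6 = 3 - 1*(-6) = 3 + 6 = 9)
d(P, G) = 9 - G
(2767 + 45646)*(d(41, M) + (-17496/11998 - 4720/667)) = (2767 + 45646)*((9 - 1*(-69)) + (-17496/11998 - 4720/667)) = 48413*((9 + 69) + (-17496*1/11998 - 4720*1/667)) = 48413*(78 + (-8748/5999 - 4720/667)) = 48413*(78 - 34150196/4001333) = 48413*(277953778/4001333) = 13456576254314/4001333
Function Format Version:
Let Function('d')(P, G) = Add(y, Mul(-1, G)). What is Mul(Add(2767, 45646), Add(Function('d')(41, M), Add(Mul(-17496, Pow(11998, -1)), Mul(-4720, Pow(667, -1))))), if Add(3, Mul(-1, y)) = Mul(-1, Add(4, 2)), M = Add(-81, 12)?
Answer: Rational(13456576254314, 4001333) ≈ 3.3630e+6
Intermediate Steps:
M = -69
y = 9 (y = Add(3, Mul(-1, Mul(-1, Add(4, 2)))) = Add(3, Mul(-1, Mul(-1, 6))) = Add(3, Mul(-1, -6)) = Add(3, 6) = 9)
Function('d')(P, G) = Add(9, Mul(-1, G))
Mul(Add(2767, 45646), Add(Function('d')(41, M), Add(Mul(-17496, Pow(11998, -1)), Mul(-4720, Pow(667, -1))))) = Mul(Add(2767, 45646), Add(Add(9, Mul(-1, -69)), Add(Mul(-17496, Pow(11998, -1)), Mul(-4720, Pow(667, -1))))) = Mul(48413, Add(Add(9, 69), Add(Mul(-17496, Rational(1, 11998)), Mul(-4720, Rational(1, 667))))) = Mul(48413, Add(78, Add(Rational(-8748, 5999), Rational(-4720, 667)))) = Mul(48413, Add(78, Rational(-34150196, 4001333))) = Mul(48413, Rational(277953778, 4001333)) = Rational(13456576254314, 4001333)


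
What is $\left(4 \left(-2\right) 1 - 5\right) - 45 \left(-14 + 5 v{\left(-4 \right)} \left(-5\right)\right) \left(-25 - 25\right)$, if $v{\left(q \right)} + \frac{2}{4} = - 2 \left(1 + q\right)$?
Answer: $-340888$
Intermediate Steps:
$v{\left(q \right)} = - \frac{5}{2} - 2 q$ ($v{\left(q \right)} = - \frac{1}{2} - 2 \left(1 + q\right) = - \frac{1}{2} - \left(2 + 2 q\right) = - \frac{5}{2} - 2 q$)
$\left(4 \left(-2\right) 1 - 5\right) - 45 \left(-14 + 5 v{\left(-4 \right)} \left(-5\right)\right) \left(-25 - 25\right) = \left(4 \left(-2\right) 1 - 5\right) - 45 \left(-14 + 5 \left(- \frac{5}{2} - -8\right) \left(-5\right)\right) \left(-25 - 25\right) = \left(\left(-8\right) 1 - 5\right) - 45 \left(-14 + 5 \left(- \frac{5}{2} + 8\right) \left(-5\right)\right) \left(-50\right) = \left(-8 - 5\right) - 45 \left(-14 + 5 \cdot \frac{11}{2} \left(-5\right)\right) \left(-50\right) = -13 - 45 \left(-14 + \frac{55}{2} \left(-5\right)\right) \left(-50\right) = -13 - 45 \left(-14 - \frac{275}{2}\right) \left(-50\right) = -13 - 45 \left(\left(- \frac{303}{2}\right) \left(-50\right)\right) = -13 - 340875 = -340888$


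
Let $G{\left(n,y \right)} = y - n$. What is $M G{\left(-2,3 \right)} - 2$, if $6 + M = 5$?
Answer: $-7$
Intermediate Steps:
$M = -1$ ($M = -6 + 5 = -1$)
$M G{\left(-2,3 \right)} - 2 = - (3 - -2) - 2 = - (3 + 2) - 2 = \left(-1\right) 5 - 2 = -5 - 2 = -7$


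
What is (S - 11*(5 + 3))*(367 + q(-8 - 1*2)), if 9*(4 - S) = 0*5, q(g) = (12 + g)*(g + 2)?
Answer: -29484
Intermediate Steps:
q(g) = (2 + g)*(12 + g) (q(g) = (12 + g)*(2 + g) = (2 + g)*(12 + g))
S = 4 (S = 4 - 0*5 = 4 - 1/9*0 = 4 + 0 = 4)
(S - 11*(5 + 3))*(367 + q(-8 - 1*2)) = (4 - 11*(5 + 3))*(367 + (24 + (-8 - 1*2)**2 + 14*(-8 - 1*2))) = (4 - 11*8)*(367 + (24 + (-8 - 2)**2 + 14*(-8 - 2))) = (4 - 88)*(367 + (24 + (-10)**2 + 14*(-10))) = -84*(367 + (24 + 100 - 140)) = -84*(367 - 16) = -84*351 = -29484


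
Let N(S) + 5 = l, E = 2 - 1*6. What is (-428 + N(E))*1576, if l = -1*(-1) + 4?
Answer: -674528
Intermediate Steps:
E = -4 (E = 2 - 6 = -4)
l = 5 (l = 1 + 4 = 5)
N(S) = 0 (N(S) = -5 + 5 = 0)
(-428 + N(E))*1576 = (-428 + 0)*1576 = -428*1576 = -674528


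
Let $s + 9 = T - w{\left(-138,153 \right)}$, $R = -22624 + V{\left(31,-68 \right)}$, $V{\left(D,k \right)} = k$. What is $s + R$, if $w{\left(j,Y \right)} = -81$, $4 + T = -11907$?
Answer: $-34531$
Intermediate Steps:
$T = -11911$ ($T = -4 - 11907 = -11911$)
$R = -22692$ ($R = -22624 - 68 = -22692$)
$s = -11839$ ($s = -9 - 11830 = -11839$)
$s + R = -11839 - 22692 = -34531$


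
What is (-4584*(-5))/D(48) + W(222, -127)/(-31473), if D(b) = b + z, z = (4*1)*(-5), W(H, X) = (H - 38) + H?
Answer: 180337448/220311 ≈ 818.56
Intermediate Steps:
W(H, X) = -38 + 2*H (W(H, X) = (-38 + H) + H = -38 + 2*H)
z = -20 (z = 4*(-5) = -20)
D(b) = -20 + b (D(b) = b - 20 = -20 + b)
(-4584*(-5))/D(48) + W(222, -127)/(-31473) = (-4584*(-5))/(-20 + 48) + (-38 + 2*222)/(-31473) = 22920/28 + (-38 + 444)*(-1/31473) = 22920*(1/28) + 406*(-1/31473) = 5730/7 - 406/31473 = 180337448/220311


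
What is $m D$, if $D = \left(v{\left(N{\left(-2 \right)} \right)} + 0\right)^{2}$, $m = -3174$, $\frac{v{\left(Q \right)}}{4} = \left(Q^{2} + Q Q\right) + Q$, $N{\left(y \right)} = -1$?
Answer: $-50784$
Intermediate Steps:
$v{\left(Q \right)} = 4 Q + 8 Q^{2}$ ($v{\left(Q \right)} = 4 \left(\left(Q^{2} + Q Q\right) + Q\right) = 4 \left(\left(Q^{2} + Q^{2}\right) + Q\right) = 4 \left(2 Q^{2} + Q\right) = 4 \left(Q + 2 Q^{2}\right) = 4 Q + 8 Q^{2}$)
$D = 16$ ($D = \left(4 \left(-1\right) \left(1 + 2 \left(-1\right)\right) + 0\right)^{2} = \left(4 \left(-1\right) \left(1 - 2\right) + 0\right)^{2} = \left(4 \left(-1\right) \left(-1\right) + 0\right)^{2} = \left(4 + 0\right)^{2} = 4^{2} = 16$)
$m D = \left(-3174\right) 16 = -50784$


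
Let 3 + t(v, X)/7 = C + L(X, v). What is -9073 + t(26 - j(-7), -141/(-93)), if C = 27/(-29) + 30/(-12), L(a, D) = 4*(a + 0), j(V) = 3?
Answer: -16317867/1798 ≈ -9075.6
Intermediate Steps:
L(a, D) = 4*a
C = -199/58 (C = 27*(-1/29) + 30*(-1/12) = -27/29 - 5/2 = -199/58 ≈ -3.4310)
t(v, X) = -2611/58 + 28*X (t(v, X) = -21 + 7*(-199/58 + 4*X) = -21 + (-1393/58 + 28*X) = -2611/58 + 28*X)
-9073 + t(26 - j(-7), -141/(-93)) = -9073 + (-2611/58 + 28*(-141/(-93))) = -9073 + (-2611/58 + 28*(-141*(-1/93))) = -9073 + (-2611/58 + 28*(47/31)) = -9073 + (-2611/58 + 1316/31) = -9073 - 4613/1798 = -16317867/1798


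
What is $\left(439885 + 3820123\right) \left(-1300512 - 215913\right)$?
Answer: $-6459982631400$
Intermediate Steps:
$\left(439885 + 3820123\right) \left(-1300512 - 215913\right) = 4260008 \left(-1516425\right) = -6459982631400$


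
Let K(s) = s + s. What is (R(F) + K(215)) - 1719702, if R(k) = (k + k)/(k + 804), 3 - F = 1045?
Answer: -204592326/119 ≈ -1.7193e+6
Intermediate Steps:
F = -1042 (F = 3 - 1*1045 = 3 - 1045 = -1042)
K(s) = 2*s
R(k) = 2*k/(804 + k) (R(k) = (2*k)/(804 + k) = 2*k/(804 + k))
(R(F) + K(215)) - 1719702 = (2*(-1042)/(804 - 1042) + 2*215) - 1719702 = (2*(-1042)/(-238) + 430) - 1719702 = (2*(-1042)*(-1/238) + 430) - 1719702 = (1042/119 + 430) - 1719702 = 52212/119 - 1719702 = -204592326/119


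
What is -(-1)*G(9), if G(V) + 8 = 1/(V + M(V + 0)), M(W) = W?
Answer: -143/18 ≈ -7.9444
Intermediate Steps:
G(V) = -8 + 1/(2*V) (G(V) = -8 + 1/(V + (V + 0)) = -8 + 1/(V + V) = -8 + 1/(2*V))
-(-1)*G(9) = -(-1)*(-8 + (1/2)/9) = -(-1)*(-8 + (1/2)*(1/9)) = -(-1)*(-8 + 1/18) = -(-1)*(-143)/18 = -1*143/18 = -143/18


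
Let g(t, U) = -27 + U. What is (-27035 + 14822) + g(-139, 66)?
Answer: -12174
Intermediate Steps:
(-27035 + 14822) + g(-139, 66) = (-27035 + 14822) + (-27 + 66) = -12213 + 39 = -12174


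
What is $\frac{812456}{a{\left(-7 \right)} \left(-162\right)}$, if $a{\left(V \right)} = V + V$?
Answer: $\frac{203114}{567} \approx 358.23$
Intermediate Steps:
$a{\left(V \right)} = 2 V$
$\frac{812456}{a{\left(-7 \right)} \left(-162\right)} = \frac{812456}{2 \left(-7\right) \left(-162\right)} = \frac{812456}{\left(-14\right) \left(-162\right)} = \frac{812456}{2268} = 812456 \cdot \frac{1}{2268} = \frac{203114}{567}$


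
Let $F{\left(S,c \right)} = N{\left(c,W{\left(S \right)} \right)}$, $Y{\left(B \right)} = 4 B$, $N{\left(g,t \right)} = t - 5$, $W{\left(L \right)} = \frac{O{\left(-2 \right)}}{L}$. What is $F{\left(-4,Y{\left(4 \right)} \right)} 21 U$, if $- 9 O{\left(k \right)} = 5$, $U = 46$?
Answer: $- \frac{28175}{6} \approx -4695.8$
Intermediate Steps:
$O{\left(k \right)} = - \frac{5}{9}$ ($O{\left(k \right)} = \left(- \frac{1}{9}\right) 5 = - \frac{5}{9}$)
$W{\left(L \right)} = - \frac{5}{9 L}$
$N{\left(g,t \right)} = -5 + t$ ($N{\left(g,t \right)} = t - 5 = -5 + t$)
$F{\left(S,c \right)} = -5 - \frac{5}{9 S}$
$F{\left(-4,Y{\left(4 \right)} \right)} 21 U = \left(-5 - \frac{5}{9 \left(-4\right)}\right) 21 \cdot 46 = \left(-5 - - \frac{5}{36}\right) 21 \cdot 46 = \left(-5 + \frac{5}{36}\right) 21 \cdot 46 = \left(- \frac{175}{36}\right) 21 \cdot 46 = \left(- \frac{1225}{12}\right) 46 = - \frac{28175}{6}$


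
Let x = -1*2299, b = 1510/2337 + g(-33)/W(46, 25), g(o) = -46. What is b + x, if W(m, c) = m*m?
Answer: -247079975/107502 ≈ -2298.4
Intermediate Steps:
W(m, c) = m²
b = 67123/107502 (b = 1510/2337 - 46/(46²) = 1510*(1/2337) - 46/2116 = 1510/2337 - 46*1/2116 = 1510/2337 - 1/46 = 67123/107502 ≈ 0.62439)
x = -2299
b + x = 67123/107502 - 2299 = -247079975/107502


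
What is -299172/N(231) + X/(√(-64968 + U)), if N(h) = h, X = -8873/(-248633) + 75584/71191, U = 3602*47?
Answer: -99724/77 + 19424354415*√104326/1846615258712378 ≈ -1295.1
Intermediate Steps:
U = 169294
X = 19424354415/17700431903 (X = -8873*(-1/248633) + 75584*(1/71191) = 8873/248633 + 75584/71191 = 19424354415/17700431903 ≈ 1.0974)
-299172/N(231) + X/(√(-64968 + U)) = -299172/231 + 19424354415/(17700431903*(√(-64968 + 169294))) = -299172*1/231 + 19424354415/(17700431903*(√104326)) = -99724/77 + 19424354415*(√104326/104326)/17700431903 = -99724/77 + 19424354415*√104326/1846615258712378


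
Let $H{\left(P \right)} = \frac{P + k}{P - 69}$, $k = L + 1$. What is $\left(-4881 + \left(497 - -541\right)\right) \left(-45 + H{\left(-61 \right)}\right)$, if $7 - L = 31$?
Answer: $\frac{11079369}{65} \approx 1.7045 \cdot 10^{5}$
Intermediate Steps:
$L = -24$ ($L = 7 - 31 = -24$)
$k = -23$ ($k = -24 + 1 = -23$)
$H{\left(P \right)} = \frac{-23 + P}{-69 + P}$ ($H{\left(P \right)} = \frac{P - 23}{P - 69} = \frac{-23 + P}{-69 + P}$)
$\left(-4881 + \left(497 - -541\right)\right) \left(-45 + H{\left(-61 \right)}\right) = \left(-4881 + \left(497 - -541\right)\right) \left(-45 + \frac{-23 - 61}{-69 - 61}\right) = \left(-4881 + \left(497 + 541\right)\right) \left(-45 + \frac{1}{-130} \left(-84\right)\right) = \left(-4881 + 1038\right) \left(-45 - - \frac{42}{65}\right) = - 3843 \left(-45 + \frac{42}{65}\right) = \left(-3843\right) \left(- \frac{2883}{65}\right) = \frac{11079369}{65}$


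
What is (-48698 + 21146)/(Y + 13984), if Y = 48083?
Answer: -9184/20689 ≈ -0.44391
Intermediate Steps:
(-48698 + 21146)/(Y + 13984) = (-48698 + 21146)/(48083 + 13984) = -27552/62067 = -27552*1/62067 = -9184/20689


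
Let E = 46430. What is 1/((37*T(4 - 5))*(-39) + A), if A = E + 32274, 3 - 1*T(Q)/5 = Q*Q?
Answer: 1/64274 ≈ 1.5558e-5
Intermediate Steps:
T(Q) = 15 - 5*Q² (T(Q) = 15 - 5*Q*Q = 15 - 5*Q²)
A = 78704 (A = 46430 + 32274 = 78704)
1/((37*T(4 - 5))*(-39) + A) = 1/((37*(15 - 5*(4 - 5)²))*(-39) + 78704) = 1/((37*(15 - 5*(-1)²))*(-39) + 78704) = 1/((37*(15 - 5*1))*(-39) + 78704) = 1/((37*(15 - 5))*(-39) + 78704) = 1/((37*10)*(-39) + 78704) = 1/(370*(-39) + 78704) = 1/(-14430 + 78704) = 1/64274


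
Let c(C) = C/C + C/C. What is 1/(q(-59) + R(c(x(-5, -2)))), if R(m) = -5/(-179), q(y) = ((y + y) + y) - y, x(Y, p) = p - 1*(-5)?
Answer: -179/21117 ≈ -0.0084766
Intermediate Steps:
x(Y, p) = 5 + p (x(Y, p) = p + 5 = 5 + p)
c(C) = 2 (c(C) = 1 + 1 = 2)
q(y) = 2*y (q(y) = (2*y + y) - y = 3*y - y = 2*y)
R(m) = 5/179 (R(m) = -5*(-1/179) = 5/179)
1/(q(-59) + R(c(x(-5, -2)))) = 1/(2*(-59) + 5/179) = 1/(-118 + 5/179) = 1/(-21117/179) = -179/21117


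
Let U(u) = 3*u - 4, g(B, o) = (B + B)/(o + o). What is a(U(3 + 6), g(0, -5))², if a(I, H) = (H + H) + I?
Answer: 529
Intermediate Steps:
g(B, o) = B/o (g(B, o) = (2*B)/((2*o)) = (2*B)*(1/(2*o)) = B/o)
U(u) = -4 + 3*u
a(I, H) = I + 2*H (a(I, H) = 2*H + I = I + 2*H)
a(U(3 + 6), g(0, -5))² = ((-4 + 3*(3 + 6)) + 2*(0/(-5)))² = ((-4 + 3*9) + 2*(0*(-⅕)))² = ((-4 + 27) + 2*0)² = (23 + 0)² = 23² = 529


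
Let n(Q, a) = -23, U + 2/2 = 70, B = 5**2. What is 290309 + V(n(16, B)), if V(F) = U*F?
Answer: 288722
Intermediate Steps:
B = 25
U = 69 (U = -1 + 70 = 69)
V(F) = 69*F
290309 + V(n(16, B)) = 290309 + 69*(-23) = 290309 - 1587 = 288722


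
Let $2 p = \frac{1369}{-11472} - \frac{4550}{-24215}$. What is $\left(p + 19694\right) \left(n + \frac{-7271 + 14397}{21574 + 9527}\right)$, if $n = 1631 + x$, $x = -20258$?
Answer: $- \frac{181105724632649148043}{493696349856} \approx -3.6684 \cdot 10^{8}$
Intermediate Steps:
$p = \frac{3809453}{111117792}$ ($p = \frac{\frac{1369}{-11472} - \frac{4550}{-24215}}{2} = \frac{1369 \left(- \frac{1}{11472}\right) - - \frac{910}{4843}}{2} = \frac{- \frac{1369}{11472} + \frac{910}{4843}}{2} = \frac{1}{2} \cdot \frac{3809453}{55558896} = \frac{3809453}{111117792} \approx 0.034283$)
$n = -18627$ ($n = 1631 - 20258 = -18627$)
$\left(p + 19694\right) \left(n + \frac{-7271 + 14397}{21574 + 9527}\right) = \left(\frac{3809453}{111117792} + 19694\right) \left(-18627 + \frac{-7271 + 14397}{21574 + 9527}\right) = \frac{2188357605101 \left(-18627 + \frac{7126}{31101}\right)}{111117792} = \frac{2188357605101 \left(-18627 + 7126 \cdot \frac{1}{31101}\right)}{111117792} = \frac{2188357605101 \left(-18627 + \frac{1018}{4443}\right)}{111117792} = \frac{2188357605101}{111117792} \left(- \frac{82758743}{4443}\right) = - \frac{181105724632649148043}{493696349856}$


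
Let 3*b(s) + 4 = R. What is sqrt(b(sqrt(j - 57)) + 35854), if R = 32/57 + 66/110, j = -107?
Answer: sqrt(2912164295)/285 ≈ 189.35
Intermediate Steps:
R = 331/285 (R = 32*(1/57) + 66*(1/110) = 32/57 + 3/5 = 331/285 ≈ 1.1614)
b(s) = -809/855 (b(s) = -4/3 + (1/3)*(331/285) = -4/3 + 331/855 = -809/855)
sqrt(b(sqrt(j - 57)) + 35854) = sqrt(-809/855 + 35854) = sqrt(30654361/855) = sqrt(2912164295)/285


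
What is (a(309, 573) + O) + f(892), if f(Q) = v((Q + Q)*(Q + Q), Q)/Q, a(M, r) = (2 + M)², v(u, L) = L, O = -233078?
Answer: -136356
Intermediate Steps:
f(Q) = 1 (f(Q) = Q/Q = 1)
(a(309, 573) + O) + f(892) = ((2 + 309)² - 233078) + 1 = (311² - 233078) + 1 = (96721 - 233078) + 1 = -136357 + 1 = -136356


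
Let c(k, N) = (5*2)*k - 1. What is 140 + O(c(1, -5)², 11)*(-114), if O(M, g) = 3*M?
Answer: -27562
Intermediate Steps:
c(k, N) = -1 + 10*k (c(k, N) = 10*k - 1 = -1 + 10*k)
140 + O(c(1, -5)², 11)*(-114) = 140 + (3*(-1 + 10*1)²)*(-114) = 140 + (3*(-1 + 10)²)*(-114) = 140 + (3*9²)*(-114) = 140 + (3*81)*(-114) = 140 + 243*(-114) = 140 - 27702 = -27562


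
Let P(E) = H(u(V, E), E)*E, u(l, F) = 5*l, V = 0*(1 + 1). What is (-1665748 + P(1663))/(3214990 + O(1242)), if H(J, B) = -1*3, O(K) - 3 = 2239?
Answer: -1670737/3217232 ≈ -0.51931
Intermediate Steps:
O(K) = 2242 (O(K) = 3 + 2239 = 2242)
V = 0 (V = 0*2 = 0)
H(J, B) = -3
P(E) = -3*E
(-1665748 + P(1663))/(3214990 + O(1242)) = (-1665748 - 3*1663)/(3214990 + 2242) = (-1665748 - 4989)/3217232 = -1670737*1/3217232 = -1670737/3217232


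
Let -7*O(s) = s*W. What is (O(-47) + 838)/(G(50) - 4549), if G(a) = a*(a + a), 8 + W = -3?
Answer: 5349/3157 ≈ 1.6943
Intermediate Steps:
W = -11 (W = -8 - 3 = -11)
G(a) = 2*a**2 (G(a) = a*(2*a) = 2*a**2)
O(s) = 11*s/7 (O(s) = -s*(-11)/7 = -(-11)*s/7 = 11*s/7)
(O(-47) + 838)/(G(50) - 4549) = ((11/7)*(-47) + 838)/(2*50**2 - 4549) = (-517/7 + 838)/(2*2500 - 4549) = 5349/(7*(5000 - 4549)) = (5349/7)/451 = (5349/7)*(1/451) = 5349/3157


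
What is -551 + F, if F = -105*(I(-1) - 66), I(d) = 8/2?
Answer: 5959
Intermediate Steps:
I(d) = 4 (I(d) = 8*(½) = 4)
F = 6510 (F = -105*(4 - 66) = -105*(-62) = 6510)
-551 + F = -551 + 6510 = 5959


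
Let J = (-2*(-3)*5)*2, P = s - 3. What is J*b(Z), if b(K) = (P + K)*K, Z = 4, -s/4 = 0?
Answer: 240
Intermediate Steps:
s = 0 (s = -4*0 = 0)
P = -3 (P = 0 - 3 = -3)
b(K) = K*(-3 + K) (b(K) = (-3 + K)*K = K*(-3 + K))
J = 60 (J = (6*5)*2 = 30*2 = 60)
J*b(Z) = 60*(4*(-3 + 4)) = 60*(4*1) = 60*4 = 240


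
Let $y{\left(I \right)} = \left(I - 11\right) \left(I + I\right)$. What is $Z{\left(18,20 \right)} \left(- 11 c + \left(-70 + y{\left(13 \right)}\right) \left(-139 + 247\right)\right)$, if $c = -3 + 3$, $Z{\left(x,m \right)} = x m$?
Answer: $-699840$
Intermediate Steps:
$y{\left(I \right)} = 2 I \left(-11 + I\right)$ ($y{\left(I \right)} = \left(-11 + I\right) 2 I = 2 I \left(-11 + I\right)$)
$Z{\left(x,m \right)} = m x$
$c = 0$
$Z{\left(18,20 \right)} \left(- 11 c + \left(-70 + y{\left(13 \right)}\right) \left(-139 + 247\right)\right) = 20 \cdot 18 \left(\left(-11\right) 0 + \left(-70 + 2 \cdot 13 \left(-11 + 13\right)\right) \left(-139 + 247\right)\right) = 360 \left(0 + \left(-70 + 2 \cdot 13 \cdot 2\right) 108\right) = 360 \left(0 + \left(-70 + 52\right) 108\right) = 360 \left(0 - 1944\right) = 360 \left(-1944\right) = -699840$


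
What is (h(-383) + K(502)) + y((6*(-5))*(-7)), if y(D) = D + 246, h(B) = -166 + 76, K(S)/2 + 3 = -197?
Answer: -34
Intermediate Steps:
K(S) = -400 (K(S) = -6 + 2*(-197) = -6 - 394 = -400)
h(B) = -90
y(D) = 246 + D
(h(-383) + K(502)) + y((6*(-5))*(-7)) = (-90 - 400) + (246 + (6*(-5))*(-7)) = -490 + (246 - 30*(-7)) = -490 + (246 + 210) = -490 + 456 = -34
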